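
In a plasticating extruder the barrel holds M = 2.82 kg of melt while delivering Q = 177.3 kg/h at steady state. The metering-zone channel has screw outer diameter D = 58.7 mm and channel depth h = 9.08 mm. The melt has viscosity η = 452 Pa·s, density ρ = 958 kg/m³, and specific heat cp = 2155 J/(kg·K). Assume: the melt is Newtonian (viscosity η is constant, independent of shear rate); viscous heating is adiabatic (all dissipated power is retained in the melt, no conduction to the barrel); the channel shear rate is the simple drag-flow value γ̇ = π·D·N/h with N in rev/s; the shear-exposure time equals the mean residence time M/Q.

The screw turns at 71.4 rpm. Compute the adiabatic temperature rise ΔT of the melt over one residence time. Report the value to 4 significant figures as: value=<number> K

value=7.323 K

Q_s = Q / 3600 = 177.3 / 3600 = 0.04925 kg/s
Mean residence time: t_res = M/Q_s = 2.82 kg / 0.04925 kg/s = 57.2589 s
D = 58.7 mm = 0.0587 m;  h = 9.08 mm = 0.00908 m;  N = 71.4 rpm / 60 = 1.19 rev/s
Shear rate: γ̇ = πDN/h = π·0.0587·1.19/0.00908 = 24.1685 s⁻¹
ΔT = η·γ̇²·t_res / (ρ·cp) = 452 · (24.1685)² · 57.2589 / (958 · 2155) = 7.32262 K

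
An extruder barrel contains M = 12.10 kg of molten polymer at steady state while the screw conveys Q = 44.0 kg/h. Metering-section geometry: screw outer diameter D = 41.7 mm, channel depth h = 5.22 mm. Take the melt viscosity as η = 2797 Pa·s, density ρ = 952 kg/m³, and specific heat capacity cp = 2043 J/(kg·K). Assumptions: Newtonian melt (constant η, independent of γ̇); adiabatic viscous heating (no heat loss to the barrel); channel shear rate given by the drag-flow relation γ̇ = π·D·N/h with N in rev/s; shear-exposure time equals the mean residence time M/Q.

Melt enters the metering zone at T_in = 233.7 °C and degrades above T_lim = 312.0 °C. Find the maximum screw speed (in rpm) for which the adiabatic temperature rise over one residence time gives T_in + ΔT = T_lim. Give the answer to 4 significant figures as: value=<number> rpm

Throughput in SI: Q_s = 44.0 kg/h ÷ 3600 s/h = 0.0122222 kg/s
t_res = M / Q_s = 12.10 ÷ 0.0122222 = 990 s
Convert to metres: D = 0.0417 m, h = 0.00522 m
ΔT_a = T_lim − T_in = 312.0 − 233.7 = 78.3 K
Invert ΔT = ηγ̇²t_res/(ρcp) for γ̇: γ̇_max² = ΔT_a ρ cp / (η t_res) = 78.3·952·2043 / (2797·990) = 54.9971 s⁻²
γ̇_max = √54.9971 = 7.416 s⁻¹
N_max = γ̇_max h / (πD) = 7.416·0.00522/(π·0.0417) = 0.295498 rev/s → ×60 = 17.7299 rpm

value=17.73 rpm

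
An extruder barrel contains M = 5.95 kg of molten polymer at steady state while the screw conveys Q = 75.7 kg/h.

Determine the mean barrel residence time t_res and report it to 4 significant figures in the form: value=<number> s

value=283.0 s

Throughput in SI: Q_s = 75.7 kg/h ÷ 3600 s/h = 0.0210278 kg/s
Mean residence time: t_res = M/Q_s = 5.95 kg / 0.0210278 kg/s = 282.959 s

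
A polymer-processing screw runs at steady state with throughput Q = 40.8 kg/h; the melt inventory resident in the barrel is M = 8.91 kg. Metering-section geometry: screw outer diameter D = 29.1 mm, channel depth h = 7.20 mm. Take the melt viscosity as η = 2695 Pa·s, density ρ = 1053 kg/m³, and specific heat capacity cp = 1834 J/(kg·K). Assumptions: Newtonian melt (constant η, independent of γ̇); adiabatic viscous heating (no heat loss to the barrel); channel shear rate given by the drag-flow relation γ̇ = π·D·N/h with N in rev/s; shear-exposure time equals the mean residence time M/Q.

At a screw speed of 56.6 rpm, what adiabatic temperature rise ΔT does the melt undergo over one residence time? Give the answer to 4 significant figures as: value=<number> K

value=157.4 K

Q_s = Q / 3600 = 40.8 / 3600 = 0.0113333 kg/s
t_res = M / Q_s = 8.91 ÷ 0.0113333 = 786.176 s
Geometry in metres: D = 29.1 mm → 0.0291 m, h = 7.20 mm → 0.0072 m; screw speed N = 56.6 rpm = 0.943333 rev/s
γ̇ = π D N / h = (π)(0.0291)(0.943333) / 0.0072 = 11.9778 s⁻¹
Adiabatic rise: ΔT = η γ̇² t_res / (ρ cp) = 2695·(11.9778)²·786.176 / (1053·1834) = 157.399 K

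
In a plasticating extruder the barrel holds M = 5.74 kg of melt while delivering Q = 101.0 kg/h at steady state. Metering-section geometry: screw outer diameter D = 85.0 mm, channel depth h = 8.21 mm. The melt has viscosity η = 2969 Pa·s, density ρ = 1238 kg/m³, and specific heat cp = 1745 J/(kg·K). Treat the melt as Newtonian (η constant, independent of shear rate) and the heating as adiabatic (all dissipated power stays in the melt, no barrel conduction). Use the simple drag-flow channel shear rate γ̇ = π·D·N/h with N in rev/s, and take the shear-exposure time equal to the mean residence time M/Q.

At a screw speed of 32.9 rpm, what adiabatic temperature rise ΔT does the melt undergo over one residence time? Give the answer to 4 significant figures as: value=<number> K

value=89.44 K

Q_s = Q / 3600 = 101.0 / 3600 = 0.0280556 kg/s
Mean residence time: t_res = M/Q_s = 5.74 kg / 0.0280556 kg/s = 204.594 s
Geometry in metres: D = 85.0 mm → 0.085 m, h = 8.21 mm → 0.00821 m; screw speed N = 32.9 rpm = 0.548333 rev/s
γ̇ = π·D·N / h = π · 0.085 · 0.548333 / 0.00821 = 17.8349 s⁻¹
ΔT = η·γ̇²·t_res / (ρ·cp) = 2969 · (17.8349)² · 204.594 / (1238 · 1745) = 89.4392 K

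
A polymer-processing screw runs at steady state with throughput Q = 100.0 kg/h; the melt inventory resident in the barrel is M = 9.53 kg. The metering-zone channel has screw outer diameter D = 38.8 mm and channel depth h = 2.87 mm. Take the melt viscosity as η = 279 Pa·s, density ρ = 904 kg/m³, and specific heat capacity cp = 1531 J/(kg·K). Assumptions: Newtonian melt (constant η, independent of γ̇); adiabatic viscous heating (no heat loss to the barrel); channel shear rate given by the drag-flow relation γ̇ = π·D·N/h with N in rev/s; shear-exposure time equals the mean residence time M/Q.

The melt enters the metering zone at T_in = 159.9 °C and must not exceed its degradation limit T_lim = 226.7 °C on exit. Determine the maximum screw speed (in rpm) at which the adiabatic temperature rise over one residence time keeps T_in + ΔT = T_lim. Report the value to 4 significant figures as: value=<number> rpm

Q_s = Q / 3600 = 100.0 / 3600 = 0.0277778 kg/s
t_res = M / Q_s = 9.53 / 0.0277778 = 343.08 s
Convert to metres: D = 0.0388 m, h = 0.00287 m
ΔT_a = T_lim − T_in = 226.7 °C − 159.9 °C = 66.8 K
Invert ΔT = ηγ̇²t_res/(ρcp) for γ̇: γ̇_max² = ΔT_a ρ cp / (η t_res) = 66.8·904·1531 / (279·343.08) = 965.874 s⁻²
γ̇_max = sqrt(965.874) = 31.0785 s⁻¹
Solve γ̇ = πDN/h for N: N_max = γ̇_max·h/(π·D) = 31.0785 × 0.00287 / (π × 0.0388) = 0.731746 rev/s = 43.9048 rpm

value=43.90 rpm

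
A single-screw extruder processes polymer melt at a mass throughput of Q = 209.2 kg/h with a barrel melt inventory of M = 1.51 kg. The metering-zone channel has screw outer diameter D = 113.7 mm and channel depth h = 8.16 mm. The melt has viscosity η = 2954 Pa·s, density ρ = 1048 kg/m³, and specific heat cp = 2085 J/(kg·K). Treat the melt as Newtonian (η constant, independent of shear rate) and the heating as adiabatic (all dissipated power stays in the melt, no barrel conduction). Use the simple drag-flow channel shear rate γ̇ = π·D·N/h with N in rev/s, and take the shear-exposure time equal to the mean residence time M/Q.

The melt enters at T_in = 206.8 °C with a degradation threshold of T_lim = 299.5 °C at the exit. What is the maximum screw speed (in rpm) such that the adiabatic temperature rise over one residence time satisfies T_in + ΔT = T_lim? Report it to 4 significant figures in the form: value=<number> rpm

Convert throughput: Q = 209.2 kg/h = 209.2/3600 = 0.0581111 kg/s
t_res = M / Q_s = 1.51 ÷ 0.0581111 = 25.9847 s
Geometry in SI: D = 113.7 mm → 0.1137 m, h = 8.16 mm → 0.00816 m
Allowable rise: ΔT_a = T_lim − T_in = 299.5 − 206.8 = 92.7 K
Invert ΔT = ηγ̇²t_res/(ρcp) for γ̇: γ̇_max² = ΔT_a ρ cp / (η t_res) = 92.7·1048·2085 / (2954·25.9847) = 2638.87 s⁻²
γ̇_max = sqrt(2638.87) = 51.37 s⁻¹
N_max = γ̇_max·h / (π·D) = 51.37 · 0.00816 / (π · 0.1137) = 1.17352 rev/s = 70.411 rpm

value=70.41 rpm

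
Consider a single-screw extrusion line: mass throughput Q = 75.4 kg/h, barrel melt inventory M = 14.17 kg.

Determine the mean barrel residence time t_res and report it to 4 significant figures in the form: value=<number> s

Q_s = Q / 3600 = 75.4 / 3600 = 0.0209444 kg/s
t_res = M / Q_s = 14.17 / 0.0209444 = 676.552 s

value=676.6 s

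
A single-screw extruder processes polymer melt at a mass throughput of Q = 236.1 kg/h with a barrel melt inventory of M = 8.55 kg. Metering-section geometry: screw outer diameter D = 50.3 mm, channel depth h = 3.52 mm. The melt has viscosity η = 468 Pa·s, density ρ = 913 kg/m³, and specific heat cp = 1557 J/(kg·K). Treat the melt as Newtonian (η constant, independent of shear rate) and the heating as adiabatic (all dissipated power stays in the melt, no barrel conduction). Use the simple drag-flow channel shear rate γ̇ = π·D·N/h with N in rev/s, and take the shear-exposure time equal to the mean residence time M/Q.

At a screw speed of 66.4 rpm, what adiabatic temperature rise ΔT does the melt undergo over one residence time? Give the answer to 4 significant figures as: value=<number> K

Throughput in SI: Q_s = 236.1 kg/h ÷ 3600 s/h = 0.0655833 kg/s
t_res = M / Q_s = 8.55 ÷ 0.0655833 = 130.368 s
Convert to SI: D = 0.0503 m, h = 0.00352 m, N = 66.4/60 = 1.10667 rev/s
γ̇ = π D N / h = (π)(0.0503)(1.10667) / 0.00352 = 49.6812 s⁻¹
Adiabatic rise: ΔT = η γ̇² t_res / (ρ cp) = 468·(49.6812)²·130.368 / (913·1557) = 105.936 K

value=105.9 K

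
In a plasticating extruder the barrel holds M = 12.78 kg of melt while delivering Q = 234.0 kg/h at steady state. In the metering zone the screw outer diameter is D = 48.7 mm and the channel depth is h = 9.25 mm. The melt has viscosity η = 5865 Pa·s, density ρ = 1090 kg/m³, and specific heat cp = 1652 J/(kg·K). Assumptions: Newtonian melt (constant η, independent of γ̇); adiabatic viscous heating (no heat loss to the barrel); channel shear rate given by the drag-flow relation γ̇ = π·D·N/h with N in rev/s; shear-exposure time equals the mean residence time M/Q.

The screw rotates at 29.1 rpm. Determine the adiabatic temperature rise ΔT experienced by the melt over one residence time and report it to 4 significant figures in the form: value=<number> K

Convert throughput: Q = 234.0 kg/h = 234.0/3600 = 0.065 kg/s
t_res = M / Q_s = 12.78 ÷ 0.065 = 196.615 s
D = 48.7 mm = 0.0487 m;  h = 9.25 mm = 0.00925 m;  N = 29.1 rpm / 60 = 0.485 rev/s
Shear rate: γ̇ = πDN/h = π·0.0487·0.485/0.00925 = 8.02193 s⁻¹
ΔT = η·γ̇²·t_res/(ρ·cp) = [5865 × 8.02193² × 196.615] / [1090 × 1652] = 41.2104 K

value=41.21 K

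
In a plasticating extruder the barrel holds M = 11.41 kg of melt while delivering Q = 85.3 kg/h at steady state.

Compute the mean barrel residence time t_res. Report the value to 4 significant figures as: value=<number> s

Convert throughput: Q = 85.3 kg/h = 85.3/3600 = 0.0236944 kg/s
t_res = M / Q_s = 11.41 / 0.0236944 = 481.547 s

value=481.5 s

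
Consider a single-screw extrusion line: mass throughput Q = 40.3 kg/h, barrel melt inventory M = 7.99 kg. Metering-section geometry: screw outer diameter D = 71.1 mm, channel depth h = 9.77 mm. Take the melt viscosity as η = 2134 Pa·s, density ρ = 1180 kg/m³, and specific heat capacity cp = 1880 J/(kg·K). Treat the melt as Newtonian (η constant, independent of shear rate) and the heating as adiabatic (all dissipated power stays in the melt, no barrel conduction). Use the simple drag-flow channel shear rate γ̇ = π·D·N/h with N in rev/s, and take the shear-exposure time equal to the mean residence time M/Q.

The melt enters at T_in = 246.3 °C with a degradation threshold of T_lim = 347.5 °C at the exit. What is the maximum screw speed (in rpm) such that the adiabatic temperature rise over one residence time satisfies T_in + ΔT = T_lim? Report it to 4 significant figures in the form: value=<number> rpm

Convert throughput: Q = 40.3 kg/h = 40.3/3600 = 0.0111944 kg/s
t_res = M / Q_s = 7.99 / 0.0111944 = 713.747 s
Convert to metres: D = 0.0711 m, h = 0.00977 m
Allowable rise: ΔT_a = T_lim − T_in = 347.5 − 246.3 = 101.2 K
γ̇_max² = ΔT_a·ρ·cp / (η·t_res) = [101.2 × 1180 × 1880] / [2134 × 713.747] = 147.395 s⁻²
γ̇_max = √147.395 = 12.1406 s⁻¹
Solve γ̇ = πDN/h for N: N_max = γ̇_max·h/(π·D) = 12.1406 × 0.00977 / (π × 0.0711) = 0.531026 rev/s = 31.8616 rpm

value=31.86 rpm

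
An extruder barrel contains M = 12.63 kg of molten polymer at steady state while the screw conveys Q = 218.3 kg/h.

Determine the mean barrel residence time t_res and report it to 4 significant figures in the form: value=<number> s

Throughput in SI: Q_s = 218.3 kg/h ÷ 3600 s/h = 0.0606389 kg/s
t_res = M / Q_s = 12.63 / 0.0606389 = 208.282 s

value=208.3 s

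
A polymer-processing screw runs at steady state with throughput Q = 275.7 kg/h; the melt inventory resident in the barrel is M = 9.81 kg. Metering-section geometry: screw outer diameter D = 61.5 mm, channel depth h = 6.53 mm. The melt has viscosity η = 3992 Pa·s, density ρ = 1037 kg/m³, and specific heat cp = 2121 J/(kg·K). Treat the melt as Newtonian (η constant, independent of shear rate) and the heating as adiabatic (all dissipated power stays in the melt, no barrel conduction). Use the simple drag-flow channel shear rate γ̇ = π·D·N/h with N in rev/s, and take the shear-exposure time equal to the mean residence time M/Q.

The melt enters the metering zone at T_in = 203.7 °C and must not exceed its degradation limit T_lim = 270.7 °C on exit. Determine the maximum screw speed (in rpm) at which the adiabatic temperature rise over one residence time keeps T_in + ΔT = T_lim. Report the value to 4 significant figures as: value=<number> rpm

value=34.42 rpm

Throughput in SI: Q_s = 275.7 kg/h ÷ 3600 s/h = 0.0765833 kg/s
t_res = M / Q_s = 9.81 ÷ 0.0765833 = 128.096 s
Convert to metres: D = 0.0615 m, h = 0.00653 m
ΔT_a = T_lim − T_in = 270.7 − 203.7 = 67 K
Invert ΔT = ηγ̇²t_res/(ρcp) for γ̇: γ̇_max² = ΔT_a ρ cp / (η t_res) = 67·1037·2121 / (3992·128.096) = 288.183 s⁻²
Take the square root: γ̇_max = √(288.183) = 16.976 s⁻¹
Solve γ̇ = πDN/h for N: N_max = γ̇_max·h/(π·D) = 16.976 × 0.00653 / (π × 0.0615) = 0.57375 rev/s = 34.425 rpm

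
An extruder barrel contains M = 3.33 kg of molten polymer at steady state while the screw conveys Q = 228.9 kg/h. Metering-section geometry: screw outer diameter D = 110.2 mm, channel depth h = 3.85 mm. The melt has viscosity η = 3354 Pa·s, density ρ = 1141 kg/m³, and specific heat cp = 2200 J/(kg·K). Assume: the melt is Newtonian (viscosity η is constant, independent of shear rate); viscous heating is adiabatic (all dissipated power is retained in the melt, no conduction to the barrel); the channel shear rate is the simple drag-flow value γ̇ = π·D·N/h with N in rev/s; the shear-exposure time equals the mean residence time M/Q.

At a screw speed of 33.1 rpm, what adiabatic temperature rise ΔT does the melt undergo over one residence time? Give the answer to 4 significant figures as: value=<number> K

value=172.2 K

Q_s = Q / 3600 = 228.9 / 3600 = 0.0635833 kg/s
t_res = M / Q_s = 3.33 ÷ 0.0635833 = 52.3722 s
Convert to SI: D = 0.1102 m, h = 0.00385 m, N = 33.1/60 = 0.551667 rev/s
γ̇ = π·D·N / h = π · 0.1102 · 0.551667 / 0.00385 = 49.6075 s⁻¹
Adiabatic rise: ΔT = η γ̇² t_res / (ρ cp) = 3354·(49.6075)²·52.3722 / (1141·2200) = 172.207 K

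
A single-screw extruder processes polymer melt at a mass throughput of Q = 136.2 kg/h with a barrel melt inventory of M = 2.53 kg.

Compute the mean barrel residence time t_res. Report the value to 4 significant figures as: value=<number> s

value=66.87 s

Throughput in SI: Q_s = 136.2 kg/h ÷ 3600 s/h = 0.0378333 kg/s
t_res = M / Q_s = 2.53 ÷ 0.0378333 = 66.8722 s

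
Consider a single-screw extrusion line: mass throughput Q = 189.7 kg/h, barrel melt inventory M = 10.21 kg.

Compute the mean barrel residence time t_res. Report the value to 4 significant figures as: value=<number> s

value=193.8 s

Q_s = Q / 3600 = 189.7 / 3600 = 0.0526944 kg/s
Mean residence time: t_res = M/Q_s = 10.21 kg / 0.0526944 kg/s = 193.759 s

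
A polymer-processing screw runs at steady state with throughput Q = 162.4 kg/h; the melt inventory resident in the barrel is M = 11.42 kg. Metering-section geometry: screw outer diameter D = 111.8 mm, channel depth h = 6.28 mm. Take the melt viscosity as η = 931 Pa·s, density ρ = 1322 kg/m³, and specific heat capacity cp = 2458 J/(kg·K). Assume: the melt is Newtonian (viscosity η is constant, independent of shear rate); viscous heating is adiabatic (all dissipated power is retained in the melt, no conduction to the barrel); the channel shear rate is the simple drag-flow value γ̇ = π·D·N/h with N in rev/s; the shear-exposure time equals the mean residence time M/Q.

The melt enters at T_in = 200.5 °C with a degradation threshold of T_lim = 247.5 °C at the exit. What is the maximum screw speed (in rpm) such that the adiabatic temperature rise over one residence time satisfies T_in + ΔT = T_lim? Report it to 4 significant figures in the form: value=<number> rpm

Q_s = Q / 3600 = 162.4 / 3600 = 0.0451111 kg/s
t_res = M / Q_s = 11.42 / 0.0451111 = 253.153 s
Convert to metres: D = 0.1118 m, h = 0.00628 m
Allowable rise: ΔT_a = T_lim − T_in = 247.5 − 200.5 = 47 K
γ̇_max² = ΔT_a·ρ·cp / (η·t_res) = [47 × 1322 × 2458] / [931 × 253.153] = 648.006 s⁻²
γ̇_max = √648.006 = 25.456 s⁻¹
N_max = γ̇_max h / (πD) = 25.456·0.00628/(π·0.1118) = 0.455153 rev/s → ×60 = 27.3092 rpm

value=27.31 rpm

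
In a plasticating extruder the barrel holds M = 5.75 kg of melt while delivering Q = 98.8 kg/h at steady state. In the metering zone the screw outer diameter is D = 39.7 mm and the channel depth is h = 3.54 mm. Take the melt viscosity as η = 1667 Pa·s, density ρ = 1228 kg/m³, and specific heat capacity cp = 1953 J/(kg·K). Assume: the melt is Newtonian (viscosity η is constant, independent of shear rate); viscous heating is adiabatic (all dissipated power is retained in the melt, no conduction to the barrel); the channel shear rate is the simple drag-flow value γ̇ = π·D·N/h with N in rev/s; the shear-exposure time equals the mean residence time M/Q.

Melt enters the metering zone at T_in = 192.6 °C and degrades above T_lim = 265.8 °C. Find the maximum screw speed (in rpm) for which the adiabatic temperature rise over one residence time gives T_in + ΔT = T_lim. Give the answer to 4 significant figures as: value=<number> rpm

value=38.18 rpm

Q_s = Q / 3600 = 98.8 / 3600 = 0.0274444 kg/s
t_res = M / Q_s = 5.75 ÷ 0.0274444 = 209.514 s
Geometry in SI: D = 39.7 mm → 0.0397 m, h = 3.54 mm → 0.00354 m
ΔT_a = T_lim − T_in = 265.8 °C − 192.6 °C = 73.2 K
γ̇_max² = ΔT_a·ρ·cp / (η·t_res) = [73.2 × 1228 × 1953] / [1667 × 209.514] = 502.647 s⁻²
γ̇_max = √502.647 = 22.4198 s⁻¹
Solve γ̇ = πDN/h for N: N_max = γ̇_max·h/(π·D) = 22.4198 × 0.00354 / (π × 0.0397) = 0.636347 rev/s = 38.1808 rpm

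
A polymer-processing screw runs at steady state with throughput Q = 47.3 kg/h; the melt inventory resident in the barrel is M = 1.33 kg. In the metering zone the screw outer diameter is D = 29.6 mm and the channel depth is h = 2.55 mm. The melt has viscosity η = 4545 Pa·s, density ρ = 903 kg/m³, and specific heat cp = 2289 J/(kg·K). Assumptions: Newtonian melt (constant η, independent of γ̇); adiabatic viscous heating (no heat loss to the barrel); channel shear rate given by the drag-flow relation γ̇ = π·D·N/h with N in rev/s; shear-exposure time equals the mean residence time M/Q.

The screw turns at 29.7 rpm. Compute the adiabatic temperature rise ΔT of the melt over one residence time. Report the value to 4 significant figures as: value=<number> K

Convert throughput: Q = 47.3 kg/h = 47.3/3600 = 0.0131389 kg/s
t_res = M / Q_s = 1.33 / 0.0131389 = 101.226 s
Geometry in metres: D = 29.6 mm → 0.0296 m, h = 2.55 mm → 0.00255 m; screw speed N = 29.7 rpm = 0.495 rev/s
γ̇ = π D N / h = (π)(0.0296)(0.495) / 0.00255 = 18.0512 s⁻¹
Adiabatic rise: ΔT = η γ̇² t_res / (ρ cp) = 4545·(18.0512)²·101.226 / (903·2289) = 72.5281 K

value=72.53 K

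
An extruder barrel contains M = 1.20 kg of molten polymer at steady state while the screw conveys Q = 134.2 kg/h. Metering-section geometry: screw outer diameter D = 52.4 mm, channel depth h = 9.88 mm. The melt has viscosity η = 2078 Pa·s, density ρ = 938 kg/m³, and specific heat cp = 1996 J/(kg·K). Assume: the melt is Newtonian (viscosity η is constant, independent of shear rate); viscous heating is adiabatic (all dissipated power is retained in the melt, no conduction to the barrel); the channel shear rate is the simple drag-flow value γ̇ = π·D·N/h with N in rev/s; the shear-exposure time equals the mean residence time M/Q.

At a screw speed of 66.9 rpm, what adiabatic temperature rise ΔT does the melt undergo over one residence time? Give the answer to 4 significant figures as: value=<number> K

Q_s = Q / 3600 = 134.2 / 3600 = 0.0372778 kg/s
t_res = M / Q_s = 1.20 / 0.0372778 = 32.1908 s
Geometry in metres: D = 52.4 mm → 0.0524 m, h = 9.88 mm → 0.00988 m; screw speed N = 66.9 rpm = 1.115 rev/s
γ̇ = π D N / h = (π)(0.0524)(1.115) / 0.00988 = 18.578 s⁻¹
ΔT = η·γ̇²·t_res/(ρ·cp) = [2078 × 18.578² × 32.1908] / [938 × 1996] = 12.3314 K

value=12.33 K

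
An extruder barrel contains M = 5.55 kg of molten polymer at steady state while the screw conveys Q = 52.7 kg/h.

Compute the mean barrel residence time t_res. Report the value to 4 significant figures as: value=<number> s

value=379.1 s

Throughput in SI: Q_s = 52.7 kg/h ÷ 3600 s/h = 0.0146389 kg/s
t_res = M / Q_s = 5.55 ÷ 0.0146389 = 379.127 s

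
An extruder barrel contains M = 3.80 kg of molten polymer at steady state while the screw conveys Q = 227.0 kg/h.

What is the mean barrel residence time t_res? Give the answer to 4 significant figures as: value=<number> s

value=60.26 s

Q_s = Q / 3600 = 227.0 / 3600 = 0.0630556 kg/s
t_res = M / Q_s = 3.80 / 0.0630556 = 60.2643 s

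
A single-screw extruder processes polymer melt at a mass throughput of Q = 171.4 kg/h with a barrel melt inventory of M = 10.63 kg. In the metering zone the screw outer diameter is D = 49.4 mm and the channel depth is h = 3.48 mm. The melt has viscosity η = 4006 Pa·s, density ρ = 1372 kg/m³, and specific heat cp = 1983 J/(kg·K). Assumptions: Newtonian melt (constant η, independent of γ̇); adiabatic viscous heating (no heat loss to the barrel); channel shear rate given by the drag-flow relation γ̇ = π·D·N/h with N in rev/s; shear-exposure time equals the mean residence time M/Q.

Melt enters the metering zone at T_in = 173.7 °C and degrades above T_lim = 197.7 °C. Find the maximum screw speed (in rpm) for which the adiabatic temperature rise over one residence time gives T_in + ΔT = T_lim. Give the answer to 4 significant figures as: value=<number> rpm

Throughput in SI: Q_s = 171.4 kg/h ÷ 3600 s/h = 0.0476111 kg/s
Mean residence time: t_res = M/Q_s = 10.63 kg / 0.0476111 kg/s = 223.267 s
Geometry in SI: D = 49.4 mm → 0.0494 m, h = 3.48 mm → 0.00348 m
Allowable rise: ΔT_a = T_lim − T_in = 197.7 − 173.7 = 24 K
γ̇_max² = ΔT_a·ρ·cp/(η·t_res) = 24·1372·1983/(4006·223.267) = 73.0049 s⁻²
γ̇_max = √73.0049 = 8.54429 s⁻¹
N_max = γ̇_max·h / (π·D) = 8.54429 · 0.00348 / (π · 0.0494) = 0.191593 rev/s = 11.4956 rpm

value=11.50 rpm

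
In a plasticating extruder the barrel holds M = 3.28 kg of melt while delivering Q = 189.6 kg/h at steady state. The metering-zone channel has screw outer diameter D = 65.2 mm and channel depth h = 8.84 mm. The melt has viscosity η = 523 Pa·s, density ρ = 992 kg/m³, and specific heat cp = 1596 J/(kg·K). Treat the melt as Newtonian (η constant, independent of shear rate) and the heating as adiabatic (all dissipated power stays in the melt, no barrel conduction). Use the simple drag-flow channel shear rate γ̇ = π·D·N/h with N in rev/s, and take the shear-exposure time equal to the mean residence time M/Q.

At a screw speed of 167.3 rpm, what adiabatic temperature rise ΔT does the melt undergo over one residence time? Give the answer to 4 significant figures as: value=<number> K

Q_s = Q / 3600 = 189.6 / 3600 = 0.0526667 kg/s
Mean residence time: t_res = M/Q_s = 3.28 kg / 0.0526667 kg/s = 62.2785 s
Convert to SI: D = 0.0652 m, h = 0.00884 m, N = 167.3/60 = 2.78833 rev/s
γ̇ = π D N / h = (π)(0.0652)(2.78833) / 0.00884 = 64.6085 s⁻¹
Adiabatic rise: ΔT = η γ̇² t_res / (ρ cp) = 523·(64.6085)²·62.2785 / (992·1596) = 85.8766 K

value=85.88 K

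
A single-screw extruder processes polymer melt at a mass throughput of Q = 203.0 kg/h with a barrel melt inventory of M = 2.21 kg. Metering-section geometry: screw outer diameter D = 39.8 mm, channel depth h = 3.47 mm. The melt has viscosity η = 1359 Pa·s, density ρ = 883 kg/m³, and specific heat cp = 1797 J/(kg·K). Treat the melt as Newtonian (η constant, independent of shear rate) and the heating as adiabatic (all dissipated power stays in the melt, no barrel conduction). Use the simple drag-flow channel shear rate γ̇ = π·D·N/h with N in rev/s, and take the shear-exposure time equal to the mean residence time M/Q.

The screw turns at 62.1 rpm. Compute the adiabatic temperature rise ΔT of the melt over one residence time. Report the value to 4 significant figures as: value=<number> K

Q_s = Q / 3600 = 203.0 / 3600 = 0.0563889 kg/s
Mean residence time: t_res = M/Q_s = 2.21 kg / 0.0563889 kg/s = 39.1921 s
D = 39.8 mm = 0.0398 m;  h = 3.47 mm = 0.00347 m;  N = 62.1 rpm / 60 = 1.035 rev/s
γ̇ = π D N / h = (π)(0.0398)(1.035) / 0.00347 = 37.2944 s⁻¹
Adiabatic rise: ΔT = η γ̇² t_res / (ρ cp) = 1359·(37.2944)²·39.1921 / (883·1797) = 46.6871 K

value=46.69 K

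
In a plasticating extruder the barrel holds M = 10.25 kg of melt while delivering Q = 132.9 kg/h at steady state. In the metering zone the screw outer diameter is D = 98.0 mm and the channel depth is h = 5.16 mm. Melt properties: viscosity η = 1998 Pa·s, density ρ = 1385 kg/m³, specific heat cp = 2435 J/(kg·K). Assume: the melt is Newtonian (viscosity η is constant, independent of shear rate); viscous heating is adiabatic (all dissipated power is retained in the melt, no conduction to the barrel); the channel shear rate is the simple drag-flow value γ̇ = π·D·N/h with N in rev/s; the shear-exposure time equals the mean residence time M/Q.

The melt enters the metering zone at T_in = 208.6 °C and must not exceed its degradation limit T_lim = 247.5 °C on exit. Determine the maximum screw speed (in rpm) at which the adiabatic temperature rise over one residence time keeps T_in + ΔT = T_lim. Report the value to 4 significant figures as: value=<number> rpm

value=15.46 rpm

Q_s = Q / 3600 = 132.9 / 3600 = 0.0369167 kg/s
Mean residence time: t_res = M/Q_s = 10.25 kg / 0.0369167 kg/s = 277.652 s
Geometry in SI: D = 98.0 mm → 0.098 m, h = 5.16 mm → 0.00516 m
ΔT_a = T_lim − T_in = 247.5 °C − 208.6 °C = 38.9 K
Invert ΔT = ηγ̇²t_res/(ρcp) for γ̇: γ̇_max² = ΔT_a ρ cp / (η t_res) = 38.9·1385·2435 / (1998·277.652) = 236.484 s⁻²
γ̇_max = sqrt(236.484) = 15.378 s⁻¹
N_max = γ̇_max·h / (π·D) = 15.378 · 0.00516 / (π · 0.098) = 0.257736 rev/s = 15.4641 rpm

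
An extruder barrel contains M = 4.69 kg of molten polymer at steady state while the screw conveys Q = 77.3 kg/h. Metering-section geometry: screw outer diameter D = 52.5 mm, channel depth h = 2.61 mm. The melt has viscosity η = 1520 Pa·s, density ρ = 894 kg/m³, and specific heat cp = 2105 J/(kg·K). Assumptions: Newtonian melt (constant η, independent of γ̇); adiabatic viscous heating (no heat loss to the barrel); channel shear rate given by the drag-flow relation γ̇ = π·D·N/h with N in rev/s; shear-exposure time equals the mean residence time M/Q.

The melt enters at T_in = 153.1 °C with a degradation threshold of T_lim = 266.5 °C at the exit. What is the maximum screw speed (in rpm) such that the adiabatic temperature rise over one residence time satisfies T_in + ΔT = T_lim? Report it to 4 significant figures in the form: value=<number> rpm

value=24.07 rpm

Convert throughput: Q = 77.3 kg/h = 77.3/3600 = 0.0214722 kg/s
Mean residence time: t_res = M/Q_s = 4.69 kg / 0.0214722 kg/s = 218.422 s
Convert to metres: D = 0.0525 m, h = 0.00261 m
ΔT_a = T_lim − T_in = 266.5 − 153.1 = 113.4 K
γ̇_max² = ΔT_a·ρ·cp / (η·t_res) = [113.4 × 894 × 2105] / [1520 × 218.422] = 642.781 s⁻²
γ̇_max = √642.781 = 25.3531 s⁻¹
Solve γ̇ = πDN/h for N: N_max = γ̇_max·h/(π·D) = 25.3531 × 0.00261 / (π × 0.0525) = 0.401202 rev/s = 24.0721 rpm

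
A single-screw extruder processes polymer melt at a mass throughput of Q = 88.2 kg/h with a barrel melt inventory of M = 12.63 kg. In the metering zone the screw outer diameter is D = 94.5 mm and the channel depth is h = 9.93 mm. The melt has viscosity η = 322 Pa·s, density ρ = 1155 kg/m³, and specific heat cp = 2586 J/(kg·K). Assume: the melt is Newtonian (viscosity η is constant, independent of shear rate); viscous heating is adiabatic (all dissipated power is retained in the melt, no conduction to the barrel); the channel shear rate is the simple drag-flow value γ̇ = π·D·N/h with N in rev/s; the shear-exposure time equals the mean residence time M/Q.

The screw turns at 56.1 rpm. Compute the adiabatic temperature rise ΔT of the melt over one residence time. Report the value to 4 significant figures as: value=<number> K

value=43.43 K

Convert throughput: Q = 88.2 kg/h = 88.2/3600 = 0.0245 kg/s
Mean residence time: t_res = M/Q_s = 12.63 kg / 0.0245 kg/s = 515.51 s
Geometry in metres: D = 94.5 mm → 0.0945 m, h = 9.93 mm → 0.00993 m; screw speed N = 56.1 rpm = 0.935 rev/s
Shear rate: γ̇ = πDN/h = π·0.0945·0.935/0.00993 = 27.954 s⁻¹
ΔT = η·γ̇²·t_res/(ρ·cp) = [322 × 27.954² × 515.51] / [1155 × 2586] = 43.4281 K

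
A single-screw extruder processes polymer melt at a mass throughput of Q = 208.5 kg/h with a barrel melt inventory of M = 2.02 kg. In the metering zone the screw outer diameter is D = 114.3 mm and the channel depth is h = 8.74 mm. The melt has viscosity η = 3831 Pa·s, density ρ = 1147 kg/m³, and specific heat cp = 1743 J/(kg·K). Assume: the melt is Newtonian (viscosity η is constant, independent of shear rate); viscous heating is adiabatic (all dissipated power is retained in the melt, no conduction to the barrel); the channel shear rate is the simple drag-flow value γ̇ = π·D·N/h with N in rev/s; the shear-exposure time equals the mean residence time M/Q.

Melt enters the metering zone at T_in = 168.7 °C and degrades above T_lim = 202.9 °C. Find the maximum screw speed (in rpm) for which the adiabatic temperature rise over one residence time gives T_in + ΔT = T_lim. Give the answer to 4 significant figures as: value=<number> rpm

value=33.04 rpm

Throughput in SI: Q_s = 208.5 kg/h ÷ 3600 s/h = 0.0579167 kg/s
Mean residence time: t_res = M/Q_s = 2.02 kg / 0.0579167 kg/s = 34.8777 s
Convert to metres: D = 0.1143 m, h = 0.00874 m
ΔT_a = T_lim − T_in = 202.9 °C − 168.7 °C = 34.2 K
γ̇_max² = ΔT_a·ρ·cp / (η·t_res) = [34.2 × 1147 × 1743] / [3831 × 34.8777] = 511.714 s⁻²
γ̇_max = √511.714 = 22.6211 s⁻¹
N_max = γ̇_max·h / (π·D) = 22.6211 · 0.00874 / (π · 0.1143) = 0.550591 rev/s = 33.0354 rpm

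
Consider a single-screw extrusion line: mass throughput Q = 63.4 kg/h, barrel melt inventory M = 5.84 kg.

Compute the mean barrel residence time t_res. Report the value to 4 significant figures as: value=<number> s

value=331.6 s

Q_s = Q / 3600 = 63.4 / 3600 = 0.0176111 kg/s
Mean residence time: t_res = M/Q_s = 5.84 kg / 0.0176111 kg/s = 331.609 s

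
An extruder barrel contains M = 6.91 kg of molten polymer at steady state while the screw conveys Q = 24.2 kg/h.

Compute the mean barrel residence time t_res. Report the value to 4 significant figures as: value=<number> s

Convert throughput: Q = 24.2 kg/h = 24.2/3600 = 0.00672222 kg/s
t_res = M / Q_s = 6.91 ÷ 0.00672222 = 1027.93 s

value=1028. s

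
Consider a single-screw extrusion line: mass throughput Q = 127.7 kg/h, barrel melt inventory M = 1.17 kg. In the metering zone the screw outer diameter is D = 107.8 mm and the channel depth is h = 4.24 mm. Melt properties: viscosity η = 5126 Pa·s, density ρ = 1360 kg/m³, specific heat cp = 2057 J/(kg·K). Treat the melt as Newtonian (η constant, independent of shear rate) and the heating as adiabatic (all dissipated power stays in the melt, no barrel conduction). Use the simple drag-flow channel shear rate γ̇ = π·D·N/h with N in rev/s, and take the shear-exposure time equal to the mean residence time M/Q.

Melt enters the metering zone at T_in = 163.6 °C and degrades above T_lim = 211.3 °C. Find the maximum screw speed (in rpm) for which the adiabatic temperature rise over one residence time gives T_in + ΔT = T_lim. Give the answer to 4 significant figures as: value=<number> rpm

value=21.10 rpm

Throughput in SI: Q_s = 127.7 kg/h ÷ 3600 s/h = 0.0354722 kg/s
t_res = M / Q_s = 1.17 ÷ 0.0354722 = 32.9836 s
Geometry in SI: D = 107.8 mm → 0.1078 m, h = 4.24 mm → 0.00424 m
Allowable rise: ΔT_a = T_lim − T_in = 211.3 − 163.6 = 47.7 K
γ̇_max² = ΔT_a·ρ·cp/(η·t_res) = 47.7·1360·2057/(5126·32.9836) = 789.252 s⁻²
γ̇_max = √789.252 = 28.0936 s⁻¹
N_max = γ̇_max h / (πD) = 28.0936·0.00424/(π·0.1078) = 0.351726 rev/s → ×60 = 21.1036 rpm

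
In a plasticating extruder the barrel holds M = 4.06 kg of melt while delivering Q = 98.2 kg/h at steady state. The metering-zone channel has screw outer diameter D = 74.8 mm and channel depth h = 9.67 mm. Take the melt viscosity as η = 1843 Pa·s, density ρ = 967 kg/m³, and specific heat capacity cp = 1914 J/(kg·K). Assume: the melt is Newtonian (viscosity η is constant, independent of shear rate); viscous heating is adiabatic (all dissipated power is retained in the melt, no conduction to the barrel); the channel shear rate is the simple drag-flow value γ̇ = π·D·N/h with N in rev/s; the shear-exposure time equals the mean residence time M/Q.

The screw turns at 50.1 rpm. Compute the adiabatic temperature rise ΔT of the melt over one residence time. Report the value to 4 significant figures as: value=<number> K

Q_s = Q / 3600 = 98.2 / 3600 = 0.0272778 kg/s
t_res = M / Q_s = 4.06 ÷ 0.0272778 = 148.839 s
Convert to SI: D = 0.0748 m, h = 0.00967 m, N = 50.1/60 = 0.835 rev/s
γ̇ = π D N / h = (π)(0.0748)(0.835) / 0.00967 = 20.2914 s⁻¹
Adiabatic rise: ΔT = η γ̇² t_res / (ρ cp) = 1843·(20.2914)²·148.839 / (967·1914) = 61.0235 K

value=61.02 K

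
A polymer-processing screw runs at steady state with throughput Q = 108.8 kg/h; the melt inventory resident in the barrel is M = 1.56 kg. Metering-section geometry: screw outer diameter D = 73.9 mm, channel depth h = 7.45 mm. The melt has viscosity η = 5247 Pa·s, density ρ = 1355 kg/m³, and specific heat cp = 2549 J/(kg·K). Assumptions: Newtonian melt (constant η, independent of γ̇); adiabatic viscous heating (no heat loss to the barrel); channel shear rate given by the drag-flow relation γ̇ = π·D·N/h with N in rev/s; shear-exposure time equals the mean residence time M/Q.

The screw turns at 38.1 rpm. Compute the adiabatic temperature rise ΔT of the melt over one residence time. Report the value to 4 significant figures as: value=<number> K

value=30.71 K

Q_s = Q / 3600 = 108.8 / 3600 = 0.0302222 kg/s
t_res = M / Q_s = 1.56 ÷ 0.0302222 = 51.6176 s
Convert to SI: D = 0.0739 m, h = 0.00745 m, N = 38.1/60 = 0.635 rev/s
γ̇ = π D N / h = (π)(0.0739)(0.635) / 0.00745 = 19.7884 s⁻¹
ΔT = η·γ̇²·t_res / (ρ·cp) = 5247 · (19.7884)² · 51.6176 / (1355 · 2549) = 30.706 K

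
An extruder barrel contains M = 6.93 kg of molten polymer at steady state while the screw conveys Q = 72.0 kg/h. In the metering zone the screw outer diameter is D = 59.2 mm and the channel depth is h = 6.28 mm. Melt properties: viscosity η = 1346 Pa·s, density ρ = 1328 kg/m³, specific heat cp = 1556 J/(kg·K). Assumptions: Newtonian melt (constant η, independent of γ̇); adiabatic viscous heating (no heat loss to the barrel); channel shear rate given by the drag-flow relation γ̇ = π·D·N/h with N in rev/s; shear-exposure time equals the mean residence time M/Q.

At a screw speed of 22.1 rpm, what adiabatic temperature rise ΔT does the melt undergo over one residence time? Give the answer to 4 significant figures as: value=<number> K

Q_s = Q / 3600 = 72.0 / 3600 = 0.02 kg/s
t_res = M / Q_s = 6.93 ÷ 0.02 = 346.5 s
Convert to SI: D = 0.0592 m, h = 0.00628 m, N = 22.1/60 = 0.368333 rev/s
γ̇ = π·D·N / h = π · 0.0592 · 0.368333 / 0.00628 = 10.9082 s⁻¹
ΔT = η·γ̇²·t_res/(ρ·cp) = [1346 × 10.9082² × 346.5] / [1328 × 1556] = 26.8563 K

value=26.86 K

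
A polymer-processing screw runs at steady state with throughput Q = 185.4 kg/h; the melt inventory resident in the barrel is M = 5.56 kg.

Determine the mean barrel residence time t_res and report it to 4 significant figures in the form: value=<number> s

Q_s = Q / 3600 = 185.4 / 3600 = 0.0515 kg/s
t_res = M / Q_s = 5.56 / 0.0515 = 107.961 s

value=108.0 s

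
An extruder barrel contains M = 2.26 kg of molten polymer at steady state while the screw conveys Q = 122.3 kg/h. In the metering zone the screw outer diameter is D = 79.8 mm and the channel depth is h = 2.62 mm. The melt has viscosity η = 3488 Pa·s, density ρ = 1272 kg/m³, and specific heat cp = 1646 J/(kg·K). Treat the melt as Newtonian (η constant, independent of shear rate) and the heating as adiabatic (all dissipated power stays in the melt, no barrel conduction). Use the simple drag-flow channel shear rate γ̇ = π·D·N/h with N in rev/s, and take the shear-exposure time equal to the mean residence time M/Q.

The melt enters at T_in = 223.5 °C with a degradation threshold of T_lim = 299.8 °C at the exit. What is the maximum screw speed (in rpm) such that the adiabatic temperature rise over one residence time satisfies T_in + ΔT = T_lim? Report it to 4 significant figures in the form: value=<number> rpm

Q_s = Q / 3600 = 122.3 / 3600 = 0.0339722 kg/s
Mean residence time: t_res = M/Q_s = 2.26 kg / 0.0339722 kg/s = 66.5249 s
Convert to metres: D = 0.0798 m, h = 0.00262 m
ΔT_a = T_lim − T_in = 299.8 °C − 223.5 °C = 76.3 K
γ̇_max² = ΔT_a·ρ·cp/(η·t_res) = 76.3·1272·1646/(3488·66.5249) = 688.463 s⁻²
γ̇_max = sqrt(688.463) = 26.2386 s⁻¹
N_max = γ̇_max h / (πD) = 26.2386·0.00262/(π·0.0798) = 0.274213 rev/s → ×60 = 16.4528 rpm

value=16.45 rpm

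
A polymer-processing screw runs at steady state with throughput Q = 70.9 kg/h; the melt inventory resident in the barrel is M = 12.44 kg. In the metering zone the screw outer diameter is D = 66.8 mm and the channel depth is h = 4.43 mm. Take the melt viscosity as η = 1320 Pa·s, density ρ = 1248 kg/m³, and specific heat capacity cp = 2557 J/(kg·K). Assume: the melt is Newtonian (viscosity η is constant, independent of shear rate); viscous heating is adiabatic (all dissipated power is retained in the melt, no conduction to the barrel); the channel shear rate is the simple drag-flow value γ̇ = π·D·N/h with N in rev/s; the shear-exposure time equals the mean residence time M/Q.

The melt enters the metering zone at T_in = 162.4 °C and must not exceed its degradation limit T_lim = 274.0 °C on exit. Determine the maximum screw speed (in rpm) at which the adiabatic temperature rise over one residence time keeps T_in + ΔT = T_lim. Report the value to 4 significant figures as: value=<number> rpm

value=26.18 rpm

Convert throughput: Q = 70.9 kg/h = 70.9/3600 = 0.0196944 kg/s
t_res = M / Q_s = 12.44 / 0.0196944 = 631.65 s
Geometry in SI: D = 66.8 mm → 0.0668 m, h = 4.43 mm → 0.00443 m
Allowable rise: ΔT_a = T_lim − T_in = 274.0 − 162.4 = 111.6 K
γ̇_max² = ΔT_a·ρ·cp / (η·t_res) = [111.6 × 1248 × 2557] / [1320 × 631.65] = 427.129 s⁻²
γ̇_max = sqrt(427.129) = 20.6671 s⁻¹
N_max = γ̇_max h / (πD) = 20.6671·0.00443/(π·0.0668) = 0.436272 rev/s → ×60 = 26.1763 rpm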